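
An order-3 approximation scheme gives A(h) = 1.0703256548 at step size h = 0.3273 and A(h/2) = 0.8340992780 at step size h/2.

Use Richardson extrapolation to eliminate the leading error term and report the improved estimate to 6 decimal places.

r = 3, so 2^r = 8.
8·0.8340992780 = 6.6727942240; subtract 1.0703256548 → 5.6024685692
(8·0.8340992780 − 1.0703256548)/(8 − 1) = 0.8003526527

0.800353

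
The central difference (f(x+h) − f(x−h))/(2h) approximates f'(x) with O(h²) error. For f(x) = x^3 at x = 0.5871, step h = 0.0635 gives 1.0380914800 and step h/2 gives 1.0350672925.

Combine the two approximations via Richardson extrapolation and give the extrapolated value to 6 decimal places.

1.034059

Error is O(h^2); halving h shrinks it by 2^2 = 4.
Weighted: 4.1402691700 − 1.0380914800 = 3.1021776900
Denominator 4 − 1 = 3.
Extrapolated: 3.1021776900 / 3 = 1.0340592300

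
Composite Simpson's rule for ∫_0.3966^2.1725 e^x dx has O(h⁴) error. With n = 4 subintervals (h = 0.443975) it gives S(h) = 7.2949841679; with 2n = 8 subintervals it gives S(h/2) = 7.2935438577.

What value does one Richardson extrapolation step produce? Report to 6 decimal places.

Method order is 4; weight 2^4 = 16.
16*7.2935438577 = 116.6967017232; 116.6967017232 − 7.2949841679 = 109.4017175553
Denominator 16 − 1 = 15.
109.4017175553 ÷ 15 = 7.2934478370
Gap between inputs: 1.440e-03; correction applied: −0.0000960207.

7.293448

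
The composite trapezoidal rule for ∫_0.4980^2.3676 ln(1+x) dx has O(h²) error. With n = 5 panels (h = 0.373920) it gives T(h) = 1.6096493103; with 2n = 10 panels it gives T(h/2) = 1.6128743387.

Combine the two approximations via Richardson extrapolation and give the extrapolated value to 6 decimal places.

Error is O(h^2); halving h shrinks it by 2^2 = 4.
4 × 1.6128743387 = 6.4514973548; 6.4514973548 − 1.6096493103 = 4.8418480445
Denominator 4 − 1 = 3.
(4 × 1.6128743387 − 1.6096493103)/(4 − 1) = 1.6139493482
Correction |R − A(h/2)| = 1.075e-03; gap |A(h/2) − A(h)| = 3.225e-03.

1.613949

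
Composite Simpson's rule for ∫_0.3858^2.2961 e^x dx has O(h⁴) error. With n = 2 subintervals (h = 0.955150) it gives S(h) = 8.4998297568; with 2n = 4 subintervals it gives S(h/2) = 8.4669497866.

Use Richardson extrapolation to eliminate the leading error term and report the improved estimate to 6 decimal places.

r = 4, so 2^r = 16.
16 × 8.4669497866 − 8.4998297568 = 126.9713668288
126.9713668288 ÷ 15 = 8.4647577886
Shift from A(h/2): −0.0021919980.

8.464758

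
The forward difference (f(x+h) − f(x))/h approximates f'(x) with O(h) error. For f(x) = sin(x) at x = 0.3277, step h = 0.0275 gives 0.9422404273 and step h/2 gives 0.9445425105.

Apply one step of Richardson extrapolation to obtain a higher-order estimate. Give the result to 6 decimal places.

0.946845

The method has order 1: 2^1 = 2.
2^1 × A(h/2) = 1.8890850210; minus A(h) gives 0.9468445937.
Denominator 2 − 1 = 1.
So the Richardson estimate is 0.9468445937.
Shift from A(h/2): +0.0023020832.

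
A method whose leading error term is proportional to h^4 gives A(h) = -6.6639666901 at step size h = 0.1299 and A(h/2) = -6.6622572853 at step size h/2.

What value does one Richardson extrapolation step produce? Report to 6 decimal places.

-6.662143

The method has order 4: 2^4 = 16.
Top: 16(-6.6622572853) − (-6.6639666901) = -99.9321498747
Extrapolated: (-99.9321498747) / 15 = -6.6621433250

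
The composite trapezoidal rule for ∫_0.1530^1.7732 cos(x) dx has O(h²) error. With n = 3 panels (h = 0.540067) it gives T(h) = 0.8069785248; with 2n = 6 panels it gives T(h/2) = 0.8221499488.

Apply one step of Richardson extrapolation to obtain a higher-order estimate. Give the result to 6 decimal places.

0.827207

r = 2: numerator weight 4, denominator 3.
4*0.8221499488 = 3.2885997952; 3.2885997952 − 0.8069785248 = 2.4816212704
Denominator 4 − 1 = 3.
R = 2.4816212704/3 = 0.8272070901
Correction |R − A(h/2)| = 5.057e-03; gap |A(h/2) − A(h)| = 1.517e-02.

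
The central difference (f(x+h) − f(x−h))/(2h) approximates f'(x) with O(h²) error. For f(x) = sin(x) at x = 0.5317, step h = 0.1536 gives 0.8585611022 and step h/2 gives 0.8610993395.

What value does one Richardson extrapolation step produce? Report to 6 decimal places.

0.861945

Leading term ∝ h^2; use weight 4 = 2^2.
2^2*A(h/2) = 3.4443973580; minus A(h) gives 2.5858362558.
(4*0.8610993395 − 0.8585611022)/(4 − 1) = 0.8619454186
Gap between inputs: 2.538e-03; correction applied: +0.0008460791.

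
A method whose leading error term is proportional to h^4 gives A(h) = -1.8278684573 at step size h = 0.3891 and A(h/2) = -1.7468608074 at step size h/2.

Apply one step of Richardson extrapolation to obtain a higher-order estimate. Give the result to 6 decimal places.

The method has order 4: 2^4 = 16.
Weighted: (-27.9497729184) − (-1.8278684573) = -26.1219044611
Extrapolated: (-26.1219044611) / 15 = -1.7414602974
Shift from A(h/2): +0.0054005100.

-1.741460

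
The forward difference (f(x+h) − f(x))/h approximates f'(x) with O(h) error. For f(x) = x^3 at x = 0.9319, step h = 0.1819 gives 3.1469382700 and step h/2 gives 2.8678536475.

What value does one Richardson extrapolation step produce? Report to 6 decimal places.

2.588769

Error is O(h^1); halving h shrinks it by 2^1 = 2.
2^1*A(h/2) = 5.7357072950; minus A(h) gives 2.5887690250.
R = 2.5887690250/1 = 2.5887690250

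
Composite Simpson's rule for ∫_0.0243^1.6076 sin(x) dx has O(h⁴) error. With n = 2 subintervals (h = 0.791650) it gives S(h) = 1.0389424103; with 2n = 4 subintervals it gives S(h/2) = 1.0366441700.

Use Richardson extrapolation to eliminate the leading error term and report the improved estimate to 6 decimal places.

Order 4 gives 2^r = 16 and 2^r − 1 = 15.
16×1.0366441700 = 16.5863067200; subtract 1.0389424103 → 15.5473643097
R = 15.5473643097/15 = 1.0364909540

1.036491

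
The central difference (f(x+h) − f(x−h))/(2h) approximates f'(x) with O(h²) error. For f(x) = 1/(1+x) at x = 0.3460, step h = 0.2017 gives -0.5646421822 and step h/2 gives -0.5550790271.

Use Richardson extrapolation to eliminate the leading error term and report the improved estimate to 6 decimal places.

-0.551891

Leading term ∝ h^2; use weight 4 = 2^2.
2^2*A(h/2) = -2.2203161084; minus A(h) gives -1.6556739262.
R = (-1.6556739262)/3 = -0.5518913087
Correction |R − A(h/2)| = 3.188e-03; gap |A(h/2) − A(h)| = 9.563e-03.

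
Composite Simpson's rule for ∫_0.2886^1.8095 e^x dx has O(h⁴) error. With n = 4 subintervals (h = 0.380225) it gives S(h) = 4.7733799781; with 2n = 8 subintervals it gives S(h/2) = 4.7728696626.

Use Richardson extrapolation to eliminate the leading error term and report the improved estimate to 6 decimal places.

4.772836

Method order is 4; weight 2^4 = 16.
2^4×A(h/2) = 76.3659146016; minus A(h) gives 71.5925346235.
Divide by 2^4 − 1 = 15.
R = 71.5925346235/15 = 4.7728356416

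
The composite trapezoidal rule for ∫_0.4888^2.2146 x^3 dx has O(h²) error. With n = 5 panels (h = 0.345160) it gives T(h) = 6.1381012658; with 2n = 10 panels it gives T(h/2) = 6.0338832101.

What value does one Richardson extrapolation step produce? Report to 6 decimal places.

5.999144

Error is O(h^2); halving h shrinks it by 2^2 = 4.
Numerator 4·A(h/2) − A(h) = 4·6.0338832101 − 6.1381012658 = 17.9974315746
R = 17.9974315746/3 = 5.9991438582
Gap between inputs: 1.042e-01; correction applied: −0.0347393519.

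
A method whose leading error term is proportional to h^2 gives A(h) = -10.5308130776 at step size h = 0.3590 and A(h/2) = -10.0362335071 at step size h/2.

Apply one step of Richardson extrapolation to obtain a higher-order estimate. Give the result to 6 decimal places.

Error is O(h^2); halving h shrinks it by 2^2 = 4.
Top: 4(-10.0362335071) − (-10.5308130776) = -29.6141209508
(-29.6141209508) ÷ 3 = -9.8713736503
Correction |R − A(h/2)| = 1.649e-01; gap |A(h/2) − A(h)| = 4.946e-01.

-9.871374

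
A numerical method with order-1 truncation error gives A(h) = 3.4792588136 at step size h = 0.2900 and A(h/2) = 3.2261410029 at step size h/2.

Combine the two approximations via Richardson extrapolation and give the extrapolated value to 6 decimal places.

2.973023

The method has order 1: 2^1 = 2.
2^1×A(h/2) = 6.4522820058; minus A(h) gives 2.9730231922.
Divide by 2^1 − 1 = 1.
So the Richardson estimate is 2.9730231922.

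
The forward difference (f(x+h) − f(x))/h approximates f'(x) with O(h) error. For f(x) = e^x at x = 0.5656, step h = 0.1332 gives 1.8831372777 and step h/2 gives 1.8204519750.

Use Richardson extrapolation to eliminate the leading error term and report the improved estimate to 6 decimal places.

Leading term ∝ h^1; use weight 2 = 2^1.
Numerator 2·A(h/2) − A(h) = 2·1.8204519750 − 1.8831372777 = 1.7577666723
Denominator 2 − 1 = 1.
(2·1.8204519750 − 1.8831372777)/(2 − 1) = 1.7577666723

1.757767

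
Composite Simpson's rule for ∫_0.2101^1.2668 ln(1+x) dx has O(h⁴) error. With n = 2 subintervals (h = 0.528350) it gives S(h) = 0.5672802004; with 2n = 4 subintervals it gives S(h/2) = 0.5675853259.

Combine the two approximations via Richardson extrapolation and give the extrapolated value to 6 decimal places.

The method has order 4: 2^4 = 16.
16·0.5675853259 = 9.0813652144; 9.0813652144 − 0.5672802004 = 8.5140850140
(16·0.5675853259 − 0.5672802004)/(16 − 1) = 0.5676056676

0.567606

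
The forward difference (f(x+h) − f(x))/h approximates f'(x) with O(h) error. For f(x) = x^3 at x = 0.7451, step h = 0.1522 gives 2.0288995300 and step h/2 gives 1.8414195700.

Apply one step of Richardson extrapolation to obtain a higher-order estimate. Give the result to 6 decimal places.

1.653940

Error is O(h^1); halving h shrinks it by 2^1 = 2.
2*1.8414195700 = 3.6828391400; subtract 2.0288995300 → 1.6539396100
Denominator 2 − 1 = 1.
Extrapolated: 1.6539396100 / 1 = 1.6539396100
Gap between inputs: 1.875e-01; correction applied: −0.1874799600.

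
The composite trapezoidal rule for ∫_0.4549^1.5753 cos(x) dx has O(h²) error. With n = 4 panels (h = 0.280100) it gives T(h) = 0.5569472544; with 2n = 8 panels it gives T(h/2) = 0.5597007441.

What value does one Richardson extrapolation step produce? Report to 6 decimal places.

0.560619

r = 2, so 2^r = 4.
4*0.5597007441 − 0.5569472544 = 1.6818557220
R = 1.6818557220/3 = 0.5606185740
Gap between inputs: 2.753e-03; correction applied: +0.0009178299.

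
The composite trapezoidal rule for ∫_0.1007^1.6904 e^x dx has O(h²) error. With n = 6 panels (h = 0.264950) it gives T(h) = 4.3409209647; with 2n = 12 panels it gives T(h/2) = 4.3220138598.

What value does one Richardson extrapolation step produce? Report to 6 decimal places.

Leading term ∝ h^2; use weight 4 = 2^2.
Weighted: 17.2880554392 − 4.3409209647 = 12.9471344745
12.9471344745 ÷ 3 = 4.3157114915
Correction |R − A(h/2)| = 6.302e-03; gap |A(h/2) − A(h)| = 1.891e-02.

4.315711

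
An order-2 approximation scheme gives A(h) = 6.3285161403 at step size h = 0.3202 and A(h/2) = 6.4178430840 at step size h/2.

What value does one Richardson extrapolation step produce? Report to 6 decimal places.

6.447619

With r = 2 the leading error scales as h^2, so the weight is 2^2 = 4.
2^2·A(h/2) = 25.6713723360; minus A(h) gives 19.3428561957.
Denominator 4 − 1 = 3.
Extrapolated: 19.3428561957 / 3 = 6.4476187319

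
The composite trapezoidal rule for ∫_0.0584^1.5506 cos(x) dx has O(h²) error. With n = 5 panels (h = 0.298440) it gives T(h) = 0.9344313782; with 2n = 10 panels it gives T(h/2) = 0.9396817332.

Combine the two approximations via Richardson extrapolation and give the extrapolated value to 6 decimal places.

0.941432

The method has order 2: 2^2 = 4.
2^2·A(h/2) = 3.7587269328; minus A(h) gives 2.8242955546.
Extrapolated: 2.8242955546 / 3 = 0.9414318515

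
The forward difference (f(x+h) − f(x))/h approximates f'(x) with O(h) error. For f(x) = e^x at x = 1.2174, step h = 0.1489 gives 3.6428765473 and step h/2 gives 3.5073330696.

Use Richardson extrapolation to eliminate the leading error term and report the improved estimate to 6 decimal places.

3.371790

The method has order 1: 2^1 = 2.
A(h/2) − A(h) = 3.5073330696 − 3.6428765473 = -0.1355434777
Correction (A(h/2) − A(h))/(2 − 1) = (-0.1355434777)/1 = -0.1355434777
R = 3.5073330696 − 0.1355434777 = 3.3717895919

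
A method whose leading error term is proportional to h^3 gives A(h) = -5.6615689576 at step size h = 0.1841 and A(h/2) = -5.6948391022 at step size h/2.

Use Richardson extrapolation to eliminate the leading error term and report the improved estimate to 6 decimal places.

r = 3, so 2^r = 8.
2^3×A(h/2) = -45.5587128176; minus A(h) gives -39.8971438600.
(8×(-5.6948391022) − (-5.6615689576))/(8 − 1) = -5.6995919800

-5.699592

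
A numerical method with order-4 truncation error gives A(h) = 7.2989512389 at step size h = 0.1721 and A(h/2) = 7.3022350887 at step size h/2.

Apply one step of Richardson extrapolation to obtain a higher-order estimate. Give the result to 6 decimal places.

7.302454

Method order is 4; weight 2^4 = 16.
2^4·A(h/2) = 116.8357614192; minus A(h) gives 109.5368101803.
(16·7.3022350887 − 7.2989512389)/(16 − 1) = 7.3024540120
Correction |R − A(h/2)| = 2.189e-04; gap |A(h/2) − A(h)| = 3.284e-03.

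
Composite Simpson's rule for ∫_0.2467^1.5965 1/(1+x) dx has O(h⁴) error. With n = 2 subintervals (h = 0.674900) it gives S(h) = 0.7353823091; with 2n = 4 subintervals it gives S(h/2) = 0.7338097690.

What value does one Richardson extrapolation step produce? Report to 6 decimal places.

Method order is 4; weight 2^4 = 16.
16*0.7338097690 = 11.7409563040; subtract 0.7353823091 → 11.0055739949
11.0055739949 ÷ 15 = 0.7337049330
Correction |R − A(h/2)| = 1.048e-04; gap |A(h/2) − A(h)| = 1.573e-03.

0.733705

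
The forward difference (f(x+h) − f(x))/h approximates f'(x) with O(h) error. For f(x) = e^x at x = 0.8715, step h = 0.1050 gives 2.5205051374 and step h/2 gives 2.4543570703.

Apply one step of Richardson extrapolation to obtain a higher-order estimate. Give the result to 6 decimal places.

Method order is 1; weight 2^1 = 2.
Numerator 2×A(h/2) − A(h) = 2×2.4543570703 − 2.5205051374 = 2.3882090032
Denominator 2 − 1 = 1.
R = 2.3882090032/1 = 2.3882090032

2.388209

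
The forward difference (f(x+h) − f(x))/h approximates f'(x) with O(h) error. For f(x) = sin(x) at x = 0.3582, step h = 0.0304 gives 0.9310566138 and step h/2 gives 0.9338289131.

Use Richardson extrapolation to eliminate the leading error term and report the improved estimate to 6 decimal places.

0.936601

With r = 1 the leading error scales as h^1, so the weight is 2^1 = 2.
A(h/2) − A(h) = 0.9338289131 − 0.9310566138 = 0.0027722993
Divide by 2^1 − 1 = 1: 0.0027722993/1 = 0.0027722993
R = A(h/2) + (A(h/2) − A(h))/1 = 0.9338289131 + 0.0027722993 = 0.9366012124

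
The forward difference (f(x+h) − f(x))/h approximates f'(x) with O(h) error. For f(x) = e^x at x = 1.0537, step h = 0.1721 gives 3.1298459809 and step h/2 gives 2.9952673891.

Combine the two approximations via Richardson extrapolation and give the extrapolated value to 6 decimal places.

r = 1, so 2^r = 2.
2^1·A(h/2) = 5.9905347782; minus A(h) gives 2.8606887973.
Extrapolated: 2.8606887973 / 1 = 2.8606887973
Gap between inputs: 1.346e-01; correction applied: −0.1345785918.

2.860689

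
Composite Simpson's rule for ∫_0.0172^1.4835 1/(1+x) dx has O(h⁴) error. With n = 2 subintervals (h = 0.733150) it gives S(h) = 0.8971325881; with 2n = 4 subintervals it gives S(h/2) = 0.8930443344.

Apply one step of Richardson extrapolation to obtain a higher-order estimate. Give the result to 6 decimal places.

0.892772

The method has order 4: 2^4 = 16.
16*0.8930443344 − 0.8971325881 = 13.3915767623
13.3915767623 ÷ 15 = 0.8927717842
Correction |R − A(h/2)| = 2.726e-04; gap |A(h/2) − A(h)| = 4.088e-03.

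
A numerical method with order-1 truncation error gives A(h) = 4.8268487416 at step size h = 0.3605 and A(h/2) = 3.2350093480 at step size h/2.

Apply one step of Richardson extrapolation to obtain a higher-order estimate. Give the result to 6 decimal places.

1.643170

r = 1: numerator weight 2, denominator 1.
2×3.2350093480 = 6.4700186960; subtract 4.8268487416 → 1.6431699544
1.6431699544 ÷ 1 = 1.6431699544
Gap between inputs: 1.592e+00; correction applied: −1.5918393936.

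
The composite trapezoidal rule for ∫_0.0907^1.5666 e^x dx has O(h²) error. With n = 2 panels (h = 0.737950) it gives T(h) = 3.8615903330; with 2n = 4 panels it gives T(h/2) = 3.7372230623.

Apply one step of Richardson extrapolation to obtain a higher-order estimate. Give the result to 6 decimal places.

3.695767

Method order is 2; weight 2^2 = 4.
Top: 4(3.7372230623) − (3.8615903330) = 11.0873019162
R = 11.0873019162/3 = 3.6957673054
Gap between inputs: 1.244e-01; correction applied: −0.0414557569.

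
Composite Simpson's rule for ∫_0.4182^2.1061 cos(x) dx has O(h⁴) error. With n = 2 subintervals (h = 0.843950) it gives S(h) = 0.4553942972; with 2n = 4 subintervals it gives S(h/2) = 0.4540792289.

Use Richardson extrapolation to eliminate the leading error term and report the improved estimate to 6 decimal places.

0.453992

r = 4: numerator weight 16, denominator 15.
Top: 16(0.4540792289) − (0.4553942972) = 6.8098733652
Extrapolated: 6.8098733652 / 15 = 0.4539915577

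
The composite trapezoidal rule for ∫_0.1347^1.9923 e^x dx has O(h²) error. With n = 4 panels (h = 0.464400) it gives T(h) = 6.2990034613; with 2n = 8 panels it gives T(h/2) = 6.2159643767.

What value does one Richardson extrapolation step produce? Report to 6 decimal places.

6.188285

r = 2, so 2^r = 4.
Difference of the inputs: 6.2159643767 − 6.2990034613 = -0.0830390846
Correction (A(h/2) − A(h))/(4 − 1) = (-0.0830390846)/3 = -0.0276796949
R = A(h/2) + (A(h/2) − A(h))/3 = 6.2159643767 − 0.0276796949 = 6.1882846818
Shift from A(h/2): −0.0276796949.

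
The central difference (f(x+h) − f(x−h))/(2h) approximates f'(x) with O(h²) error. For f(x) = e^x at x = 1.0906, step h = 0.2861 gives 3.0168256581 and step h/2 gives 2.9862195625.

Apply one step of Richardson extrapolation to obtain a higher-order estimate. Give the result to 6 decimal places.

2.976018

With r = 2 the leading error scales as h^2, so the weight is 2^2 = 4.
Numerator 4·A(h/2) − A(h) = 4·2.9862195625 − 3.0168256581 = 8.9280525919
Extrapolated: 8.9280525919 / 3 = 2.9760175306
Gap between inputs: 3.061e-02; correction applied: −0.0102020319.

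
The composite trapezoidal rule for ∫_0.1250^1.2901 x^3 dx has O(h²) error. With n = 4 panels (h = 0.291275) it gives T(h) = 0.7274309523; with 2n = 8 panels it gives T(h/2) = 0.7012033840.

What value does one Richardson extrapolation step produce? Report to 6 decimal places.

0.692461

Method order is 2; weight 2^2 = 4.
Weighted: 2.8048135360 − 0.7274309523 = 2.0773825837
R = 2.0773825837/3 = 0.6924608612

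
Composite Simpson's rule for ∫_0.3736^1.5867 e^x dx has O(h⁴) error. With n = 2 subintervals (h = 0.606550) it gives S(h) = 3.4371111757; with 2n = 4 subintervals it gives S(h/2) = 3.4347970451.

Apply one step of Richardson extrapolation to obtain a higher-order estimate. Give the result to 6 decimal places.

r = 4, so 2^r = 16.
Top: 16(3.4347970451) − (3.4371111757) = 51.5196415459
Denominator 16 − 1 = 15.
51.5196415459 ÷ 15 = 3.4346427697

3.434643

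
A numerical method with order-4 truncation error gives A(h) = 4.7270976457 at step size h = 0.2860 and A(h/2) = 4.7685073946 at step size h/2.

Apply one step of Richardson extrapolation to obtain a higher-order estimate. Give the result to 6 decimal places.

4.771268

With r = 4 the leading error scales as h^4, so the weight is 2^4 = 16.
2^4·A(h/2) = 76.2961183136; minus A(h) gives 71.5690206679.
71.5690206679 ÷ 15 = 4.7712680445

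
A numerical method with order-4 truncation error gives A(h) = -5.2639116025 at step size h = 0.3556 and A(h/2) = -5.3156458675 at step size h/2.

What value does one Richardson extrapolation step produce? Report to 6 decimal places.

-5.319095

The method has order 4: 2^4 = 16.
Difference of the inputs: -5.3156458675 − (-5.2639116025) = -0.0517342650
Correction (A(h/2) − A(h))/(16 − 1) = (-0.0517342650)/15 = -0.0034489510
R = -5.3156458675 − 0.0034489510 = -5.3190948185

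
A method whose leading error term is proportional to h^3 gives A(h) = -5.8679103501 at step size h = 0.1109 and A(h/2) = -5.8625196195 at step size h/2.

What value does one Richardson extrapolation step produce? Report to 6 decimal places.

-5.861750

With r = 3 the leading error scales as h^3, so the weight is 2^3 = 8.
8×(-5.8625196195) − (-5.8679103501) = -41.0322466059
(8×(-5.8625196195) − (-5.8679103501))/(8 − 1) = -5.8617495151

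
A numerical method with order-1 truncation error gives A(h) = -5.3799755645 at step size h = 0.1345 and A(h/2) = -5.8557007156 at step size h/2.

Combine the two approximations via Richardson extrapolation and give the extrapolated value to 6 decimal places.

Error is O(h^1); halving h shrinks it by 2^1 = 2.
Numerator 2×A(h/2) − A(h) = 2×(-5.8557007156) − (-5.3799755645) = -6.3314258667
Denominator 2 − 1 = 1.
R = (-6.3314258667)/1 = -6.3314258667

-6.331426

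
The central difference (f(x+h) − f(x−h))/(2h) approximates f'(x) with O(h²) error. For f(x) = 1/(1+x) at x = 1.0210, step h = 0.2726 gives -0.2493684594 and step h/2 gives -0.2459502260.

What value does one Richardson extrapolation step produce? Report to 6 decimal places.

Error is O(h^2); halving h shrinks it by 2^2 = 4.
2^2·A(h/2) = -0.9838009040; minus A(h) gives -0.7344324446.
(-0.7344324446) ÷ 3 = -0.2448108149

-0.244811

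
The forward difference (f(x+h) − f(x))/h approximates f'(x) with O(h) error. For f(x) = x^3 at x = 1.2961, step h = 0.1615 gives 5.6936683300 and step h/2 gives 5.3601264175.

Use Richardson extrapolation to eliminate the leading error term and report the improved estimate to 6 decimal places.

5.026585

r = 1, so 2^r = 2.
2 × 5.3601264175 − 5.6936683300 = 5.0265845050
5.0265845050 ÷ 1 = 5.0265845050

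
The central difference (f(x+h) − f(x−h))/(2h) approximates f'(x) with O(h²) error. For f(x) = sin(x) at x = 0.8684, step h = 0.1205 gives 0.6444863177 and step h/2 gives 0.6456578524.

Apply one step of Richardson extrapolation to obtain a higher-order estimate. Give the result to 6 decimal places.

0.646048

Order 2 gives 2^r = 4 and 2^r − 1 = 3.
2^2*A(h/2) = 2.5826314096; minus A(h) gives 1.9381450919.
Divide by 2^2 − 1 = 3.
R = 1.9381450919/3 = 0.6460483640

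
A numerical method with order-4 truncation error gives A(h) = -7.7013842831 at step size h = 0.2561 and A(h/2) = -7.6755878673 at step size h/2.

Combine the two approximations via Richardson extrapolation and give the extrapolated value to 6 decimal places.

With r = 4 the leading error scales as h^4, so the weight is 2^4 = 16.
Top: 16(-7.6755878673) − (-7.7013842831) = -115.1080215937
Denominator 16 − 1 = 15.
So the Richardson estimate is -7.6738681062.

-7.673868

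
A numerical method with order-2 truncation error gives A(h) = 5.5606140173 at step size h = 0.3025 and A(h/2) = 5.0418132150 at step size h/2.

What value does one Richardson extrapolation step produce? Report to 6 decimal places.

4.868880

r = 2, so 2^r = 4.
Top: 4(5.0418132150) − (5.5606140173) = 14.6066388427
Extrapolated: 14.6066388427 / 3 = 4.8688796142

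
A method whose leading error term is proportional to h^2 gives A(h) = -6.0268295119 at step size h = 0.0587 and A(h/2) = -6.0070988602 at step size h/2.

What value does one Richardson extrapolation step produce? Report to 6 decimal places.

Leading term ∝ h^2; use weight 4 = 2^2.
2^2×A(h/2) = -24.0283954408; minus A(h) gives -18.0015659289.
Divide by 2^2 − 1 = 3.
R = (-18.0015659289)/3 = -6.0005219763
Correction |R − A(h/2)| = 6.577e-03; gap |A(h/2) − A(h)| = 1.973e-02.

-6.000522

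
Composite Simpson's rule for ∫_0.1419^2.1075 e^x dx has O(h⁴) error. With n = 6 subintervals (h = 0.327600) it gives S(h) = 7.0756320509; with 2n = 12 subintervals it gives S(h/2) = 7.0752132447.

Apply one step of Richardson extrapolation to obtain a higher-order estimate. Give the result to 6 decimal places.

The method has order 4: 2^4 = 16.
Top: 16(7.0752132447) − (7.0756320509) = 106.1277798643
Denominator 16 − 1 = 15.
So the Richardson estimate is 7.0751853243.
Gap between inputs: 4.188e-04; correction applied: −0.0000279204.

7.075185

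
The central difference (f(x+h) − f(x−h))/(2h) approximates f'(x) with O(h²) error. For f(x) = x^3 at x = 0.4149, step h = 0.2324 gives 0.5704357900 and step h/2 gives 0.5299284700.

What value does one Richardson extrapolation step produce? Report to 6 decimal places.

0.516426

Leading term ∝ h^2; use weight 4 = 2^2.
4 × 0.5299284700 − 0.5704357900 = 1.5492780900
Extrapolated: 1.5492780900 / 3 = 0.5164260300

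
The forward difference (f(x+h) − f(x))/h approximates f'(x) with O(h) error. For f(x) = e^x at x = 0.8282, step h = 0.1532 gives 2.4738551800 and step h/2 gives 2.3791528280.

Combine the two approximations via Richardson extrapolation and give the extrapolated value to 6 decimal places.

2.284450

r = 1: numerator weight 2, denominator 1.
2·2.3791528280 = 4.7583056560; subtract 2.4738551800 → 2.2844504760
(2·2.3791528280 − 2.4738551800)/(2 − 1) = 2.2844504760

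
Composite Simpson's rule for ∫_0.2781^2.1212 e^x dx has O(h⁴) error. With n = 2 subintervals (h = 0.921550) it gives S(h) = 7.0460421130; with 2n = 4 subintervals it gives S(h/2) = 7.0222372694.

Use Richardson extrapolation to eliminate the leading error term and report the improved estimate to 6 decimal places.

r = 4: numerator weight 16, denominator 15.
2^4·A(h/2) = 112.3557963104; minus A(h) gives 105.3097541974.
105.3097541974 ÷ 15 = 7.0206502798
Shift from A(h/2): −0.0015869896.

7.020650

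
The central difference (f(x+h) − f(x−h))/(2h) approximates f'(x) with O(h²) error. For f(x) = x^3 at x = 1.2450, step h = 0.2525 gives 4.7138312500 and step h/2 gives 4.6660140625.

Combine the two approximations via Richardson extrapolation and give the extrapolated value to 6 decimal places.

Leading term ∝ h^2; use weight 4 = 2^2.
Weighted: 18.6640562500 − 4.7138312500 = 13.9502250000
Denominator 4 − 1 = 3.
(4·4.6660140625 − 4.7138312500)/(4 − 1) = 4.6500750000
Correction |R − A(h/2)| = 1.594e-02; gap |A(h/2) − A(h)| = 4.782e-02.

4.650075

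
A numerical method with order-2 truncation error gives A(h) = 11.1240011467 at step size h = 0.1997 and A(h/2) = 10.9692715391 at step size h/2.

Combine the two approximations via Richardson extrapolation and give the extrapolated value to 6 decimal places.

r = 2, so 2^r = 4.
4·10.9692715391 = 43.8770861564; subtract 11.1240011467 → 32.7530850097
(4·10.9692715391 − 11.1240011467)/(4 − 1) = 10.9176950032

10.917695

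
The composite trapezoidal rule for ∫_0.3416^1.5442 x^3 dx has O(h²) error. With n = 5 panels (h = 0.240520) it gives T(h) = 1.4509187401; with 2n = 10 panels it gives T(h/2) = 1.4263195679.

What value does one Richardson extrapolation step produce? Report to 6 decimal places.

Leading term ∝ h^2; use weight 4 = 2^2.
Weighted: 5.7052782716 − 1.4509187401 = 4.2543595315
Divide by 2^2 − 1 = 3.
Extrapolated: 4.2543595315 / 3 = 1.4181198438

1.418120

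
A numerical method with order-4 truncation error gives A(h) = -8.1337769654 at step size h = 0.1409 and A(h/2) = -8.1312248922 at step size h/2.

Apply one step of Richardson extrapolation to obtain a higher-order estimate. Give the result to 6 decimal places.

-8.131055

Error is O(h^4); halving h shrinks it by 2^4 = 16.
Weighted: (-130.0995982752) − (-8.1337769654) = -121.9658213098
Divide by 2^4 − 1 = 15.
R = (-121.9658213098)/15 = -8.1310547540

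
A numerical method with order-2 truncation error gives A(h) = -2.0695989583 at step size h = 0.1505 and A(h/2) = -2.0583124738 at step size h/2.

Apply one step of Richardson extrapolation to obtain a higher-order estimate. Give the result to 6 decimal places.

-2.054550

Method order is 2; weight 2^2 = 4.
Numerator 4×A(h/2) − A(h) = 4×(-2.0583124738) − (-2.0695989583) = -6.1636509369
(-6.1636509369) ÷ 3 = -2.0545503123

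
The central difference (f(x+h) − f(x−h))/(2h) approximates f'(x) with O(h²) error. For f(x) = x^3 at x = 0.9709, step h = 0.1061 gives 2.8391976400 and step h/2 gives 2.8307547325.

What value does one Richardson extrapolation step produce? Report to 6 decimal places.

r = 2, so 2^r = 4.
4*2.8307547325 = 11.3230189300; 11.3230189300 − 2.8391976400 = 8.4838212900
Extrapolated: 8.4838212900 / 3 = 2.8279404300
Correction |R − A(h/2)| = 2.814e-03; gap |A(h/2) − A(h)| = 8.443e-03.

2.827940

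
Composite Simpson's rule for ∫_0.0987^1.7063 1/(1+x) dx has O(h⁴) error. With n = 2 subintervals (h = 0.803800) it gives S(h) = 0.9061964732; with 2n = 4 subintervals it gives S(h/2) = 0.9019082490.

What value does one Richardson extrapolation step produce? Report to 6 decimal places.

r = 4, so 2^r = 16.
A(h/2) − A(h) = 0.9019082490 − 0.9061964732 = -0.0042882242
Divide by 2^4 − 1 = 15: (-0.0042882242)/15 = -0.0002858816
R = 0.9019082490 − 0.0002858816 = 0.9016223674
Shift from A(h/2): −0.0002858816.

0.901622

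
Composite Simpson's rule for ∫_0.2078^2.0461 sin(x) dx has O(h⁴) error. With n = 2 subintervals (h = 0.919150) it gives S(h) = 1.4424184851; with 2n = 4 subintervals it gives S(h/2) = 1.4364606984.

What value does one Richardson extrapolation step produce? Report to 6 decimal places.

The method has order 4: 2^4 = 16.
16*1.4364606984 − 1.4424184851 = 21.5409526893
Divide by 2^4 − 1 = 15.
So the Richardson estimate is 1.4360635126.
Correction |R − A(h/2)| = 3.972e-04; gap |A(h/2) − A(h)| = 5.958e-03.

1.436064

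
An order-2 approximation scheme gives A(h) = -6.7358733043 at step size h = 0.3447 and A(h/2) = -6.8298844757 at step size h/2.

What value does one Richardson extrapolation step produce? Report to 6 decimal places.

-6.861222

Error is O(h^2); halving h shrinks it by 2^2 = 4.
4*(-6.8298844757) = -27.3195379028; subtract (-6.7358733043) → -20.5836645985
R = (-20.5836645985)/3 = -6.8612215328
Correction |R − A(h/2)| = 3.134e-02; gap |A(h/2) − A(h)| = 9.401e-02.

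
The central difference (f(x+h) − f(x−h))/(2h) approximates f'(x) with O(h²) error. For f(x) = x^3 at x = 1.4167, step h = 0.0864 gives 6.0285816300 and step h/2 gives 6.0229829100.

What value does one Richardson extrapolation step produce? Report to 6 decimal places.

Method order is 2; weight 2^2 = 4.
2^2·A(h/2) = 24.0919316400; minus A(h) gives 18.0633500100.
R = 18.0633500100/3 = 6.0211166700
Gap between inputs: 5.599e-03; correction applied: −0.0018662400.

6.021117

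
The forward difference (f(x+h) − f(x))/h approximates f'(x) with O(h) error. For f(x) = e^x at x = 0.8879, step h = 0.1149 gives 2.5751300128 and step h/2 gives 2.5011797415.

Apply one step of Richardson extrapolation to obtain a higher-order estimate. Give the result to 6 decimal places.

2.427229

r = 1, so 2^r = 2.
2 × 2.5011797415 − 2.5751300128 = 2.4272294702
2.4272294702 ÷ 1 = 2.4272294702
Gap between inputs: 7.395e-02; correction applied: −0.0739502713.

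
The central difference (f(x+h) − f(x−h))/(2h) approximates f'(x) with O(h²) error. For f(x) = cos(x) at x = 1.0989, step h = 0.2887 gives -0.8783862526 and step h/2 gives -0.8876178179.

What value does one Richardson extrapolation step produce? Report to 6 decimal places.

-0.890695

Order 2 gives 2^r = 4 and 2^r − 1 = 3.
Top: 4(-0.8876178179) − (-0.8783862526) = -2.6720850190
Divide by 2^2 − 1 = 3.
R = (-2.6720850190)/3 = -0.8906950063
Correction |R − A(h/2)| = 3.077e-03; gap |A(h/2) − A(h)| = 9.232e-03.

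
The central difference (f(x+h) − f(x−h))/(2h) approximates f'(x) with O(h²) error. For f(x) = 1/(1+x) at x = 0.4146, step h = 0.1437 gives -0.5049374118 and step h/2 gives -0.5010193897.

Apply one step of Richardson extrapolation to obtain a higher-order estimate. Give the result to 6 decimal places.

Order 2 gives 2^r = 4 and 2^r − 1 = 3.
Top: 4(-0.5010193897) − (-0.5049374118) = -1.4991401470
(4*(-0.5010193897) − (-0.5049374118))/(4 − 1) = -0.4997133823
Shift from A(h/2): +0.0013060074.

-0.499713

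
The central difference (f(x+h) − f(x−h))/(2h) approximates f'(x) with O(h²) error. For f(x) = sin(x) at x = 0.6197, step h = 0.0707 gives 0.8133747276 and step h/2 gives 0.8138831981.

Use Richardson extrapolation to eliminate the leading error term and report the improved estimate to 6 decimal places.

0.814053

Method order is 2; weight 2^2 = 4.
A(h/2) − A(h) = 0.8138831981 − 0.8133747276 = 0.0005084705
Correction (A(h/2) − A(h))/(4 − 1) = 0.0005084705/3 = 0.0001694902
R = 0.8138831981 + 0.0001694902 = 0.8140526883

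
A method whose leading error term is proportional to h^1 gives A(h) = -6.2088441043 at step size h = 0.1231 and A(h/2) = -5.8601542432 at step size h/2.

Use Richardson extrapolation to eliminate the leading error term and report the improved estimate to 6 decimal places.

-5.511464

With r = 1 the leading error scales as h^1, so the weight is 2^1 = 2.
Weighted: (-11.7203084864) − (-6.2088441043) = -5.5114643821
Denominator 2 − 1 = 1.
So the Richardson estimate is -5.5114643821.
Gap between inputs: 3.487e-01; correction applied: +0.3486898611.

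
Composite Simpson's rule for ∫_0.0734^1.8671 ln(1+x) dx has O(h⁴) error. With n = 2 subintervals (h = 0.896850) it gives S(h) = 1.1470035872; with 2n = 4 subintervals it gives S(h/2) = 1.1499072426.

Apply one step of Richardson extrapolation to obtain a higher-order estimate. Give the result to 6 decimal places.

Order 4 gives 2^r = 16 and 2^r − 1 = 15.
16·1.1499072426 − 1.1470035872 = 17.2515122944
R = 17.2515122944/15 = 1.1501008196
Correction |R − A(h/2)| = 1.936e-04; gap |A(h/2) − A(h)| = 2.904e-03.

1.150101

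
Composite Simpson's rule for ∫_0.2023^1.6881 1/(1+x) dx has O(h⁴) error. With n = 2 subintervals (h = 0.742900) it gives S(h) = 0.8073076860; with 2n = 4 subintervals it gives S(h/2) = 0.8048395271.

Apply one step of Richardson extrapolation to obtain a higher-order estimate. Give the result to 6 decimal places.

Error is O(h^4); halving h shrinks it by 2^4 = 16.
Numerator 16 × A(h/2) − A(h) = 16 × 0.8048395271 − 0.8073076860 = 12.0701247476
(16 × 0.8048395271 − 0.8073076860)/(16 − 1) = 0.8046749832
Shift from A(h/2): −0.0001645439.

0.804675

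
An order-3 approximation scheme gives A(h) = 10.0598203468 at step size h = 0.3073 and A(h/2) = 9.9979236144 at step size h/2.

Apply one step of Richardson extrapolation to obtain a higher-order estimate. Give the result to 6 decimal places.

9.989081

Order 3 gives 2^r = 8 and 2^r − 1 = 7.
Numerator 8×A(h/2) − A(h) = 8×9.9979236144 − 10.0598203468 = 69.9235685684
(8×9.9979236144 − 10.0598203468)/(8 − 1) = 9.9890812241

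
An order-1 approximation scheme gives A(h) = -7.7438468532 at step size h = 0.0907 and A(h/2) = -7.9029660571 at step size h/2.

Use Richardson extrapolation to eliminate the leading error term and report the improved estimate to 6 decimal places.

-8.062085

Method order is 1; weight 2^1 = 2.
Difference of the inputs: -7.9029660571 − (-7.7438468532) = -0.1591192039
Correction (A(h/2) − A(h))/(2 − 1) = (-0.1591192039)/1 = -0.1591192039
R = A(h/2) + (A(h/2) − A(h))/1 = -7.9029660571 − 0.1591192039 = -8.0620852610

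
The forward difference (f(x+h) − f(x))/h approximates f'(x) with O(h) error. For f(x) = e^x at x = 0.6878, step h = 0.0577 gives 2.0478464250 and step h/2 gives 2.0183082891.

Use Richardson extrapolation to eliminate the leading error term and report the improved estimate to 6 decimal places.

Leading term ∝ h^1; use weight 2 = 2^1.
2·2.0183082891 − 2.0478464250 = 1.9887701532
Denominator 2 − 1 = 1.
R = 1.9887701532/1 = 1.9887701532
Shift from A(h/2): −0.0295381359.

1.988770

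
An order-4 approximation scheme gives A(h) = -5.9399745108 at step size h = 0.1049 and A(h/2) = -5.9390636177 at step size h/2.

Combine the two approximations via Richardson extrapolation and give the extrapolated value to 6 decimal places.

-5.939003

r = 4, so 2^r = 16.
Numerator 16 × A(h/2) − A(h) = 16 × (-5.9390636177) − (-5.9399745108) = -89.0850433724
(-89.0850433724) ÷ 15 = -5.9390028915
Shift from A(h/2): +0.0000607262.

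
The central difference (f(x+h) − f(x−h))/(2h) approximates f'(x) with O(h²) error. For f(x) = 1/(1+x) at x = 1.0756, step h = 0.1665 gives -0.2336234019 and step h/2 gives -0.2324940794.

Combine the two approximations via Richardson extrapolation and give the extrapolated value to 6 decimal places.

Leading term ∝ h^2; use weight 4 = 2^2.
4·(-0.2324940794) = -0.9299763176; subtract (-0.2336234019) → -0.6963529157
Extrapolated: (-0.6963529157) / 3 = -0.2321176386
Shift from A(h/2): +0.0003764408.

-0.232118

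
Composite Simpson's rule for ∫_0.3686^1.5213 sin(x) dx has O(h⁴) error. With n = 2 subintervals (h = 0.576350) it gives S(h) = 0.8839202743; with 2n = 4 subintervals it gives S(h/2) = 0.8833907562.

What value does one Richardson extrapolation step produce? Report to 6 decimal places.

0.883355

The method has order 4: 2^4 = 16.
16*0.8833907562 − 0.8839202743 = 13.2503318249
Divide by 2^4 − 1 = 15.
Result: 0.8833554550
Gap between inputs: 5.295e-04; correction applied: −0.0000353012.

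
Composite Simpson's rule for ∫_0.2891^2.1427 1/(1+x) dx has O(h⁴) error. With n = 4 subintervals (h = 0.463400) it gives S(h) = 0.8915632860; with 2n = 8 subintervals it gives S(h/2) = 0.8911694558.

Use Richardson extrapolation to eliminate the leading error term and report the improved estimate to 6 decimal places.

0.891143

The method has order 4: 2^4 = 16.
16×0.8911694558 = 14.2587112928; 14.2587112928 − 0.8915632860 = 13.3671480068
(16×0.8911694558 − 0.8915632860)/(16 − 1) = 0.8911432005
Shift from A(h/2): −0.0000262553.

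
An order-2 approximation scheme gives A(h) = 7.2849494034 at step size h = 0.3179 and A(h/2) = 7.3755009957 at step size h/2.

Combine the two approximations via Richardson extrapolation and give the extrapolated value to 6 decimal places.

7.405685

r = 2, so 2^r = 4.
4×7.3755009957 = 29.5020039828; subtract 7.2849494034 → 22.2170545794
(4×7.3755009957 − 7.2849494034)/(4 − 1) = 7.4056848598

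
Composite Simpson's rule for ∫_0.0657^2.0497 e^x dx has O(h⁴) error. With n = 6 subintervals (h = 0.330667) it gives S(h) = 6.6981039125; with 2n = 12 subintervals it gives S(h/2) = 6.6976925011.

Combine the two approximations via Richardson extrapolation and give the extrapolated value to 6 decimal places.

With r = 4 the leading error scales as h^4, so the weight is 2^4 = 16.
Top: 16(6.6976925011) − (6.6981039125) = 100.4649761051
R = 100.4649761051/15 = 6.6976650737

6.697665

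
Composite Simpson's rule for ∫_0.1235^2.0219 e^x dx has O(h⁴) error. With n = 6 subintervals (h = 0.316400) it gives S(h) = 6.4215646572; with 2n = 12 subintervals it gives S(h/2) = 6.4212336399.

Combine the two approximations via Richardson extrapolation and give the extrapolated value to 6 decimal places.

6.421212

With r = 4 the leading error scales as h^4, so the weight is 2^4 = 16.
16×6.4212336399 = 102.7397382384; 102.7397382384 − 6.4215646572 = 96.3181735812
Denominator 16 − 1 = 15.
96.3181735812 ÷ 15 = 6.4212115721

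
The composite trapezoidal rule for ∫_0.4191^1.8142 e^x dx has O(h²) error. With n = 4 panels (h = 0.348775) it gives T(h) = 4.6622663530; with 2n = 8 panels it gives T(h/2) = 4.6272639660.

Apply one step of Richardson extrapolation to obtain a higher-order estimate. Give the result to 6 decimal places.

4.615597

The method has order 2: 2^2 = 4.
Top: 4(4.6272639660) − (4.6622663530) = 13.8467895110
(4*4.6272639660 − 4.6622663530)/(4 − 1) = 4.6155965037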